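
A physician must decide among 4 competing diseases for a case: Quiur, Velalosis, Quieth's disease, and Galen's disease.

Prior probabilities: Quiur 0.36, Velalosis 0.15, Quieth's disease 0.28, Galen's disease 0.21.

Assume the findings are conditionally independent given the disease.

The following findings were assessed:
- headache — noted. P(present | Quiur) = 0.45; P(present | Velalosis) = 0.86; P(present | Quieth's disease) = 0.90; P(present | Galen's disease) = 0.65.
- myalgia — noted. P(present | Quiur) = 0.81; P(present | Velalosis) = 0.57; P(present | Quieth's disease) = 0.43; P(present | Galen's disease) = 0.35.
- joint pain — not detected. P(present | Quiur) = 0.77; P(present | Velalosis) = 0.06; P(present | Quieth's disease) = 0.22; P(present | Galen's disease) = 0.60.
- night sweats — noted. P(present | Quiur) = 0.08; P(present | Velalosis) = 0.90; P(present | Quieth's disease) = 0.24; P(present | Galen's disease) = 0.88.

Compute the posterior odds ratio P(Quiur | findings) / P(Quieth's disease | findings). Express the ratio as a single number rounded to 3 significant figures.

Posterior odds equal prior odds times the likelihood ratio; only the two competing hypotheses matter (using 1 − P(present | H) for each absent finding).
  Quiur: 0.36 × 0.45 × 0.81 × (1 − 0.77) × 0.08 = 0.0024144
  Quieth's disease: 0.28 × 0.90 × 0.43 × (1 − 0.22) × 0.24 = 0.020285
Odds(Quiur : Quieth's disease) = 0.0024144 / 0.020285 ≈ 0.119.

0.119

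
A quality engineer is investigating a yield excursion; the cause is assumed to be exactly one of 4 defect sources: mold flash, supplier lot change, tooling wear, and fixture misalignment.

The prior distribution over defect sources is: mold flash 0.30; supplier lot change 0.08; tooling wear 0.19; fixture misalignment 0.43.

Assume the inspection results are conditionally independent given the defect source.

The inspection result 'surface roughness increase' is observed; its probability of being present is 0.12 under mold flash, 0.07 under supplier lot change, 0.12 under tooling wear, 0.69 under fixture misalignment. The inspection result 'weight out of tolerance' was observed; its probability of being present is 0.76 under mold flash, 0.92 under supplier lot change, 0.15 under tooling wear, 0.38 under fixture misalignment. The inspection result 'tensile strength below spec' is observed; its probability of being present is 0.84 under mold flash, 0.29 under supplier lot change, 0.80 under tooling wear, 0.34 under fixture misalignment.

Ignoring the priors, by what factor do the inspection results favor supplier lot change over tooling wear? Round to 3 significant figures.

The Bayes factor is the ratio of the joint likelihoods of the inspection result pattern under the two hypotheses.
  supplier lot change: 0.07 × 0.92 × 0.29 = 0.018676
  tooling wear: 0.12 × 0.15 × 0.80 = 0.0144
Bayes factor = 0.018676 / 0.0144 ≈ 1.30

1.30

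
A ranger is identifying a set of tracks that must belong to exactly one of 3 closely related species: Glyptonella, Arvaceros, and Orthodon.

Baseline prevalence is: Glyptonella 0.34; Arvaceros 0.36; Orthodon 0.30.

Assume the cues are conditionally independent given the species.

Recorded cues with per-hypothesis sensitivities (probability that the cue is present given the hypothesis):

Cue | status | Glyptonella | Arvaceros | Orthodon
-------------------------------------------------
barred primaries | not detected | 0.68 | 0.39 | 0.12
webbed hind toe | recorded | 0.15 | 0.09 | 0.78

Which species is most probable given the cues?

Multiply each prior by the joint likelihood of the cue pattern (using 1 − P(present | H) for each absent cue):
  Glyptonella: 0.34 × (1 − 0.68) × 0.15 = 0.01632
  Arvaceros: 0.36 × (1 − 0.39) × 0.09 = 0.019764
  Orthodon: 0.30 × (1 − 0.12) × 0.78 = 0.20592
The unnormalized weights sum to 0.242.
P(Glyptonella | evidence) ≈ 0.01632 / 0.242 ≈ 0.067
P(Arvaceros | evidence) ≈ 0.019764 / 0.242 ≈ 0.082
P(Orthodon | evidence) ≈ 0.20592 / 0.242 ≈ 0.851
The largest is 0.851, so Orthodon is most probable.

Orthodon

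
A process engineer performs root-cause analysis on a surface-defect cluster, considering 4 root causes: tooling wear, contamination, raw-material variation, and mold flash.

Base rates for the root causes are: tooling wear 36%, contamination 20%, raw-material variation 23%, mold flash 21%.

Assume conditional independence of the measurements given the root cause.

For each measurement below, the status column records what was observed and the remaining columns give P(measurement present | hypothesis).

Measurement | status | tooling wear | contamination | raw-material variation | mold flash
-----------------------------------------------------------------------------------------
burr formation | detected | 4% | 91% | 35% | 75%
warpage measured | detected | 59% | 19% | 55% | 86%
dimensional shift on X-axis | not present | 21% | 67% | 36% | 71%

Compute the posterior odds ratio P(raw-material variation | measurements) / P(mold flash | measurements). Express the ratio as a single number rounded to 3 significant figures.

0.721

Unnormalized posterior weight (prior times the measurement likelihoods) for each of the two hypotheses (using 1 − P(present | H) for each absent measurement):
  raw-material variation: 0.23 × 0.35 × 0.55 × (1 − 0.36) = 0.028336
  mold flash: 0.21 × 0.75 × 0.86 × (1 − 0.71) = 0.039281
Posterior odds = 0.028336 / 0.039281 ≈ 0.721.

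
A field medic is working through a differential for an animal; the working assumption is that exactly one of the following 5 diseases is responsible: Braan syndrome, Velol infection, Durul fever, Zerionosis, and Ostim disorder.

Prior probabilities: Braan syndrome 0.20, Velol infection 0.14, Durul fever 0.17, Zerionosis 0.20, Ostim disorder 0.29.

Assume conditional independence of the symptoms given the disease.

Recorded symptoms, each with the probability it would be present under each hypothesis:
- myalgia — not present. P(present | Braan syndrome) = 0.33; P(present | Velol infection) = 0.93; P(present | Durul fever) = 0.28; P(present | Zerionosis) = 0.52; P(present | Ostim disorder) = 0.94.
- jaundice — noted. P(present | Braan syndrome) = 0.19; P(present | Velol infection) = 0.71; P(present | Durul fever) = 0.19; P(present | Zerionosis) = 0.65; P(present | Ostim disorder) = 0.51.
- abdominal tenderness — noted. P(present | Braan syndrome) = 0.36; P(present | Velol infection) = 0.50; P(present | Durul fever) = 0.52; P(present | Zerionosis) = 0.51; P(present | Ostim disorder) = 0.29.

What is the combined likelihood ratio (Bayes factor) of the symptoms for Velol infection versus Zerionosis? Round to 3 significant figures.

0.156

Take the product of per-symptom likelihoods under each hypothesis (using 1 − P(present | H) for each absent symptom), then divide.
  Velol infection: (1 − 0.93) × 0.71 × 0.50 = 0.02485
  Zerionosis: (1 − 0.52) × 0.65 × 0.51 = 0.15912
Bayes factor = 0.02485 / 0.15912 ≈ 0.156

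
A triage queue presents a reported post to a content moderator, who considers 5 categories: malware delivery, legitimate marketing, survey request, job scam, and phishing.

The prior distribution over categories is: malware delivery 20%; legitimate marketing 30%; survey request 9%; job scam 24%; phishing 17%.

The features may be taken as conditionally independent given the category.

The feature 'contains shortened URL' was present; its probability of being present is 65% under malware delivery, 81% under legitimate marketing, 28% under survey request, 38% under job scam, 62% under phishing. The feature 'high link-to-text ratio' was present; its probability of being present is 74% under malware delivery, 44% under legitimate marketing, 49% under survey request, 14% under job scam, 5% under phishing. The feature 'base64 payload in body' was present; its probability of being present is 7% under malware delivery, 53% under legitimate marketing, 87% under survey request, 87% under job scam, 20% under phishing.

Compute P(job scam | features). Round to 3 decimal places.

0.129

Multiply each prior by the joint likelihood of the feature pattern:
  malware delivery: 0.20 × 0.65 × 0.74 × 0.07 = 0.006734
  legitimate marketing: 0.30 × 0.81 × 0.44 × 0.53 = 0.056668
  survey request: 0.09 × 0.28 × 0.49 × 0.87 = 0.010743
  job scam: 0.24 × 0.38 × 0.14 × 0.87 = 0.011108
  phishing: 0.17 × 0.62 × 0.05 × 0.20 = 0.001054
Normalizing constant Z = 0.006734 + 0.056668 + 0.010743 + 0.011108 + 0.001054 = 0.086307.
P(job scam | evidence) = 0.011108 / 0.086307 ≈ 0.129.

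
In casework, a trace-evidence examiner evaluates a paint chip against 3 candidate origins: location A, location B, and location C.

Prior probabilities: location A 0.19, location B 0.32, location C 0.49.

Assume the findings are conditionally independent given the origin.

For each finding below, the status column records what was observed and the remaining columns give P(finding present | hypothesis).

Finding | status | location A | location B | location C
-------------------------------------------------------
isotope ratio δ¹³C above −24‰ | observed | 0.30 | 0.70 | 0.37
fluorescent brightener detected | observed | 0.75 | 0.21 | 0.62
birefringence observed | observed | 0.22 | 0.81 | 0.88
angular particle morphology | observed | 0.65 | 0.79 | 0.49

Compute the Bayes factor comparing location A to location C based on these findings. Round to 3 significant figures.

Take the product of per-finding likelihoods under each hypothesis, then divide.
  location A: 0.30 × 0.75 × 0.22 × 0.65 = 0.032175
  location C: 0.37 × 0.62 × 0.88 × 0.49 = 0.098917
Bayes factor = 0.032175 / 0.098917 ≈ 0.325

0.325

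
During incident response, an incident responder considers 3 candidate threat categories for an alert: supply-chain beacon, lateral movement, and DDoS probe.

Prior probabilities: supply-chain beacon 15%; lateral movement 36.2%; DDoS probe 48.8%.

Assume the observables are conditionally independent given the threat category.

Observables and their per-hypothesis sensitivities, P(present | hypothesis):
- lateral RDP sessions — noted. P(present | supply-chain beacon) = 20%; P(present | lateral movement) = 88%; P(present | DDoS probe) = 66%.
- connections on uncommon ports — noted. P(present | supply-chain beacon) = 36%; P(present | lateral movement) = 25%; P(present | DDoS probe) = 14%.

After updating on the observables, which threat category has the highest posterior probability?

lateral movement

For each hypothesis, the unnormalized posterior weight is prior × product of the observable likelihoods:
  supply-chain beacon: 0.150 × 0.20 × 0.36 = 0.0108
  lateral movement: 0.362 × 0.88 × 0.25 = 0.07964
  DDoS probe: 0.488 × 0.66 × 0.14 = 0.045091
Normalizing constant Z = 0.0108 + 0.07964 + 0.045091 = 0.13553.
P(supply-chain beacon | evidence) ≈ 0.0108 / 0.13553 ≈ 0.080
P(lateral movement | evidence) ≈ 0.07964 / 0.13553 ≈ 0.588
P(DDoS probe | evidence) ≈ 0.045091 / 0.13553 ≈ 0.333
The largest is 0.588, so lateral movement is most probable.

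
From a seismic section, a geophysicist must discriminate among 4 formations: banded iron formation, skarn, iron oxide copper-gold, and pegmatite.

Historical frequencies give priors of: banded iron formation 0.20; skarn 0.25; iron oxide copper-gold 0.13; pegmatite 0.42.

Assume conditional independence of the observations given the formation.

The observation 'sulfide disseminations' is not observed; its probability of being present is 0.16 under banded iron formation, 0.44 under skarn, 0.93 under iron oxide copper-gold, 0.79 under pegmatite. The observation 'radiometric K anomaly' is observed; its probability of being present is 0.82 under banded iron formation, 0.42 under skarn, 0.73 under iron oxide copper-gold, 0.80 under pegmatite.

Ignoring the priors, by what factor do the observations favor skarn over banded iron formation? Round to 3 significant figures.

0.341

The Bayes factor is the ratio of the joint likelihoods of the evidence pattern under the two hypotheses (using 1 − P(present | H) for each absent observation).
  skarn: (1 − 0.44) × 0.42 = 0.2352
  banded iron formation: (1 − 0.16) × 0.82 = 0.6888
Bayes factor = 0.2352 / 0.6888 ≈ 0.341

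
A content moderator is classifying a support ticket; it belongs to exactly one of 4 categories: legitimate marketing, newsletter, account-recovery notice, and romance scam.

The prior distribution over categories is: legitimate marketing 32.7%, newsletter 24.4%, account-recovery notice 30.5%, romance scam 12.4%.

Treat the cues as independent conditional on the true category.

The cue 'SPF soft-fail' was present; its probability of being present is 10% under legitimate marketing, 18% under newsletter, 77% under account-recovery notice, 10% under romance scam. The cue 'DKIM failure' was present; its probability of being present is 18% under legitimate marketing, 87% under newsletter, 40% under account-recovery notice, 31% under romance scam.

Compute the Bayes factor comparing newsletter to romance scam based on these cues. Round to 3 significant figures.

The Bayes factor is the ratio of the joint likelihoods of the cue pattern under the two hypotheses.
  newsletter: 0.18 × 0.87 = 0.1566
  romance scam: 0.10 × 0.31 = 0.031
Bayes factor = 0.1566 / 0.031 ≈ 5.05

5.05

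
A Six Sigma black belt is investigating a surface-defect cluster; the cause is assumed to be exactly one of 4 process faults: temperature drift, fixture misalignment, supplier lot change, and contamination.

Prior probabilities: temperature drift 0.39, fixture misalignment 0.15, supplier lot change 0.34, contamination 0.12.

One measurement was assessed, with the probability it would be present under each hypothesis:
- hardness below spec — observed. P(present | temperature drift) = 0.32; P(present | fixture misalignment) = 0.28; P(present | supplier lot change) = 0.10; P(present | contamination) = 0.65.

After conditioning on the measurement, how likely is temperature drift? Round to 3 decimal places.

Multiply each prior by the likelihood of the measurement:
  temperature drift: 0.39 × 0.32 = 0.1248
  fixture misalignment: 0.15 × 0.28 = 0.042
  supplier lot change: 0.34 × 0.10 = 0.034
  contamination: 0.12 × 0.65 = 0.078
The unnormalized weights sum to 0.2788.
P(temperature drift | evidence) = 0.1248 / 0.2788 ≈ 0.448.

0.448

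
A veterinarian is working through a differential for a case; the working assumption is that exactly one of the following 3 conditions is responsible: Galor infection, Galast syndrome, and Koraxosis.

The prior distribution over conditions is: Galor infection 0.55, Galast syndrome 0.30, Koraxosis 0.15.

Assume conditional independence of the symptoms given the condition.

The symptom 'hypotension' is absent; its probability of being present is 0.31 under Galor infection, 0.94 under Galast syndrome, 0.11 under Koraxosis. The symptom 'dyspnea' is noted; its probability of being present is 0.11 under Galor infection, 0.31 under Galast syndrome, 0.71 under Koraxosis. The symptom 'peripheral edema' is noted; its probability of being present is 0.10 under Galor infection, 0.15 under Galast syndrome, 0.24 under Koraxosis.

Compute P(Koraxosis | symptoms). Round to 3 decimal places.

0.819

For each hypothesis, the unnormalized posterior weight is prior × product of the symptom likelihoods (using 1 − P(present | H) for each absent symptom):
  Galor infection: 0.55 × (1 − 0.31) × 0.11 × 0.10 = 0.0041745
  Galast syndrome: 0.30 × (1 − 0.94) × 0.31 × 0.15 = 0.000837
  Koraxosis: 0.15 × (1 − 0.11) × 0.71 × 0.24 = 0.022748
Normalizing constant Z = 0.0041745 + 0.000837 + 0.022748 = 0.02776.
P(Koraxosis | evidence) = 0.022748 / 0.02776 ≈ 0.819.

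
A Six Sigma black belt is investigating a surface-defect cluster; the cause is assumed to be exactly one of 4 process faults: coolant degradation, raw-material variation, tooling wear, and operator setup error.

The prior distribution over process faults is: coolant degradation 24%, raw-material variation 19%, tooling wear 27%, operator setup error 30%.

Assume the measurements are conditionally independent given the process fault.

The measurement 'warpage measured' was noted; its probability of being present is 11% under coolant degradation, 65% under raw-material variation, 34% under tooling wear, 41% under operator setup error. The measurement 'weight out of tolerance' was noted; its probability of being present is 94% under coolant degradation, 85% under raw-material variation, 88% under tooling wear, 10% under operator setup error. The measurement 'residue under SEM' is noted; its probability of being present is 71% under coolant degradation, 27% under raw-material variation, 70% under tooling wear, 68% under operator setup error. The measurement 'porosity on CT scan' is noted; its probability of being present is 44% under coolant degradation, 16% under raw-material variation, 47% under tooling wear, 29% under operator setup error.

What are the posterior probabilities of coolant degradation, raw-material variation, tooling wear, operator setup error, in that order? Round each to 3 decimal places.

By Bayes' rule with conditional independence, the unnormalized weight for each hypothesis is prior × ∏ likelihoods:
  coolant degradation: 0.24 × 0.11 × 0.94 × 0.71 × 0.44 = 0.0077525
  raw-material variation: 0.19 × 0.65 × 0.85 × 0.27 × 0.16 = 0.0045349
  tooling wear: 0.27 × 0.34 × 0.88 × 0.70 × 0.47 = 0.026578
  operator setup error: 0.30 × 0.41 × 0.10 × 0.68 × 0.29 = 0.0024256
Normalizing constant Z = 0.0077525 + 0.0045349 + 0.026578 + 0.0024256 = 0.041291.
P(coolant degradation | evidence) = 0.0077525 / 0.041291 ≈ 0.188
P(raw-material variation | evidence) = 0.0045349 / 0.041291 ≈ 0.110
P(tooling wear | evidence) = 0.026578 / 0.041291 ≈ 0.644
P(operator setup error | evidence) = 0.0024256 / 0.041291 ≈ 0.059

0.188, 0.110, 0.644, 0.059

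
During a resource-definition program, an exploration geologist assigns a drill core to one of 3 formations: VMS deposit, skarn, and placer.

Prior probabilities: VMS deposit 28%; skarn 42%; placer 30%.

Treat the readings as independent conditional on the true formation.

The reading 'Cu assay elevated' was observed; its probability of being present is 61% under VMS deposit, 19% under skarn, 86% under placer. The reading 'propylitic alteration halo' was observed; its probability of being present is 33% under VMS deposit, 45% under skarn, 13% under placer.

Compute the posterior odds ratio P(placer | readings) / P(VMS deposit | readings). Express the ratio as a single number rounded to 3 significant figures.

Posterior odds equal prior odds times the likelihood ratio; only the two competing hypotheses matter.
  placer: 0.30 × 0.86 × 0.13 = 0.03354
  VMS deposit: 0.28 × 0.61 × 0.33 = 0.056364
Odds(placer : VMS deposit) = 0.03354 / 0.056364 ≈ 0.595.

0.595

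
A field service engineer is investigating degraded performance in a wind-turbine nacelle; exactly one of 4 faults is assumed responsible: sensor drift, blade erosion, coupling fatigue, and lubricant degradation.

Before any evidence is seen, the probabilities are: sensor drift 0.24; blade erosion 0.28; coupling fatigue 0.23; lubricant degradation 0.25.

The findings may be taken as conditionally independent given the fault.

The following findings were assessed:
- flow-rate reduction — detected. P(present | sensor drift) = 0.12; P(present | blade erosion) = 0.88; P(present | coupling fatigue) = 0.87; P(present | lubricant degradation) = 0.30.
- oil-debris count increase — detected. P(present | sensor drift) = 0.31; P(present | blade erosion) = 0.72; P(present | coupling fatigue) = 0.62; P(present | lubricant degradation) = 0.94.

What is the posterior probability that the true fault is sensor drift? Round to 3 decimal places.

For each hypothesis, the unnormalized posterior weight is prior × product of the finding likelihoods:
  sensor drift: 0.24 × 0.12 × 0.31 = 0.008928
  blade erosion: 0.28 × 0.88 × 0.72 = 0.17741
  coupling fatigue: 0.23 × 0.87 × 0.62 = 0.12406
  lubricant degradation: 0.25 × 0.30 × 0.94 = 0.0705
Normalizing constant Z = 0.008928 + 0.17741 + 0.12406 + 0.0705 = 0.3809.
P(sensor drift | evidence) = 0.008928 / 0.3809 ≈ 0.023.

0.023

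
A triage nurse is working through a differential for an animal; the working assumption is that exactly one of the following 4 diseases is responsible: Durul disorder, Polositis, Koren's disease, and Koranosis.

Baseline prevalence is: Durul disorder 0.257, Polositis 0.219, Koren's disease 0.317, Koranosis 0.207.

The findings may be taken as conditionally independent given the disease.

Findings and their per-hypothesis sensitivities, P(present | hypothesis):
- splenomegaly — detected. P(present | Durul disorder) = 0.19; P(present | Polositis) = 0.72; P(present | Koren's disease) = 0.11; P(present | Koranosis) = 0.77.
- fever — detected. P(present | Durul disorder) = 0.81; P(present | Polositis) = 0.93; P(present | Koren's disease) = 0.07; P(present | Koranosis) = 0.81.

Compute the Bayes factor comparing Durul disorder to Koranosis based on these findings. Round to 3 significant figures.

0.247

The Bayes factor is the ratio of the joint likelihoods of the evidence pattern under the two hypotheses.
  Durul disorder: 0.19 × 0.81 = 0.1539
  Koranosis: 0.77 × 0.81 = 0.6237
Bayes factor = 0.1539 / 0.6237 ≈ 0.247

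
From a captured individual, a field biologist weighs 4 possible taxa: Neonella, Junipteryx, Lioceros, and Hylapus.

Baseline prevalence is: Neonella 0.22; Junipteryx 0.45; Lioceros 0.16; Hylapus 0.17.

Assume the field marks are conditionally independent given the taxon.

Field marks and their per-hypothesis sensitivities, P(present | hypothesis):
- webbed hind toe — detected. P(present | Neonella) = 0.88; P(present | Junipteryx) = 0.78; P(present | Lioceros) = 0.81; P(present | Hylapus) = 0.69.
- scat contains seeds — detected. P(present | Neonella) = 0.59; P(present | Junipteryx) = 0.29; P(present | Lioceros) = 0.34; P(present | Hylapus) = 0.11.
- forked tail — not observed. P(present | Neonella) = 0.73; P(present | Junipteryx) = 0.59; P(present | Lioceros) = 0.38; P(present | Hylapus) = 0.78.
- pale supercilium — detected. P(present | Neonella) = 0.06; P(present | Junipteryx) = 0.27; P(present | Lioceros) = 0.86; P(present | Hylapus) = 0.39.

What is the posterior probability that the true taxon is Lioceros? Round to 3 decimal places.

0.623

Multiply each prior by the joint likelihood of the field mark pattern (using 1 − P(present | H) for each absent field mark):
  Neonella: 0.22 × 0.88 × 0.59 × (1 − 0.73) × 0.06 = 0.0018504
  Junipteryx: 0.45 × 0.78 × 0.29 × (1 − 0.59) × 0.27 = 0.011268
  Lioceros: 0.16 × 0.81 × 0.34 × (1 − 0.38) × 0.86 = 0.023495
  Hylapus: 0.17 × 0.69 × 0.11 × (1 − 0.78) × 0.39 = 0.0011071
Normalizing constant Z = 0.0018504 + 0.011268 + 0.023495 + 0.0011071 = 0.037721.
P(Lioceros | evidence) = 0.023495 / 0.037721 ≈ 0.623.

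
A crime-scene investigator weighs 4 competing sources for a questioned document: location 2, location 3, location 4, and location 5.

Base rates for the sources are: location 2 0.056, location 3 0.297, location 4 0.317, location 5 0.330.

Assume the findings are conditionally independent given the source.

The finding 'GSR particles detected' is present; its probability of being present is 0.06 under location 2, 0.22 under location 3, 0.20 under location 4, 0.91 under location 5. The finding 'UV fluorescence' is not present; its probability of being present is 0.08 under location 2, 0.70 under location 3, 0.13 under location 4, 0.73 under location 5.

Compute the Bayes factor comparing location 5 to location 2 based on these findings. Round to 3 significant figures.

4.45

Joint likelihood of the evidence pattern under each hypothesis (using 1 − P(present | H) for each absent finding):
  location 5: 0.91 × (1 − 0.73) = 0.2457
  location 2: 0.06 × (1 − 0.08) = 0.0552
Bayes factor = 0.2457 / 0.0552 ≈ 4.45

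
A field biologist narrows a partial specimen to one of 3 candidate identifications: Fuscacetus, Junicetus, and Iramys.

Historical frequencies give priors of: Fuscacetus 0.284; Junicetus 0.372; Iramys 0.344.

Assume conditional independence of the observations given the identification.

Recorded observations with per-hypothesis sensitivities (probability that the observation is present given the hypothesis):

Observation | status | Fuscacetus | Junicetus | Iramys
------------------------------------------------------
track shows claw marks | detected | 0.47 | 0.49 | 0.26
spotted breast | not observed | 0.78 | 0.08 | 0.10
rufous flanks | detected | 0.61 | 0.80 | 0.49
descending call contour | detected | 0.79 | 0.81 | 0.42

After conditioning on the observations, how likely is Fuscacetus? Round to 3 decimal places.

For each hypothesis, the unnormalized posterior weight is prior × product of the observation likelihoods (using 1 − P(present | H) for each absent observation):
  Fuscacetus: 0.284 × 0.47 × (1 − 0.78) × 0.61 × 0.79 = 0.014151
  Junicetus: 0.372 × 0.49 × (1 − 0.08) × 0.80 × 0.81 = 0.10867
  Iramys: 0.344 × 0.26 × (1 − 0.10) × 0.49 × 0.42 = 0.016566
Normalizing constant Z = 0.014151 + 0.10867 + 0.016566 = 0.13939.
P(Fuscacetus | evidence) = 0.014151 / 0.13939 ≈ 0.102.

0.102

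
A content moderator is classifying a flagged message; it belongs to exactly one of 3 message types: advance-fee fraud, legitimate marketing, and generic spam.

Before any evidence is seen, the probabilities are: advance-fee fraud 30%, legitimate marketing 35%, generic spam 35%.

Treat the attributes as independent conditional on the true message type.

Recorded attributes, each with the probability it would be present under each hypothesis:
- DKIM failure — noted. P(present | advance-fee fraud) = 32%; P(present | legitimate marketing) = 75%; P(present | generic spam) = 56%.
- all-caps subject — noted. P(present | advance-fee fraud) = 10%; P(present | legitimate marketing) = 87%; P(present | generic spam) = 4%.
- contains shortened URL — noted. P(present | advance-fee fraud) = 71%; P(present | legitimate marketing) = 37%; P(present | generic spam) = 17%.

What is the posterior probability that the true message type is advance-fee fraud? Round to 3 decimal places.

By Bayes' rule with conditional independence, the unnormalized weight for each hypothesis is prior × ∏ likelihoods:
  advance-fee fraud: 0.30 × 0.32 × 0.10 × 0.71 = 0.006816
  legitimate marketing: 0.35 × 0.75 × 0.87 × 0.37 = 0.084499
  generic spam: 0.35 × 0.56 × 0.04 × 0.17 = 0.0013328
The unnormalized weights sum to 0.092648.
P(advance-fee fraud | evidence) = 0.006816 / 0.092648 ≈ 0.074.

0.074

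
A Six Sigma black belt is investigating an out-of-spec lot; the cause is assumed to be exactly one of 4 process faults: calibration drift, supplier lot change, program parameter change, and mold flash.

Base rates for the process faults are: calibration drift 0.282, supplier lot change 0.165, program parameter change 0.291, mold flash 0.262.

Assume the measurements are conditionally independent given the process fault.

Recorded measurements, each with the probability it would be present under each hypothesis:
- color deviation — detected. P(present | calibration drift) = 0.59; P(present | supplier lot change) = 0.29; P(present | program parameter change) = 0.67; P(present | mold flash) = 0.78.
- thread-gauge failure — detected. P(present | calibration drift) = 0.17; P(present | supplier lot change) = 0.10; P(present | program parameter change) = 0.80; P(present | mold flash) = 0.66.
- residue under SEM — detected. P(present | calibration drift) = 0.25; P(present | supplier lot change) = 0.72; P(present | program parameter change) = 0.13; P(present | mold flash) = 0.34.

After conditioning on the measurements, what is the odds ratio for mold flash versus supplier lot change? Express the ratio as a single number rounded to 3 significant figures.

The normalizing constant cancels in an odds ratio, so compute prior × likelihood for the two hypotheses only:
  mold flash: 0.262 × 0.78 × 0.66 × 0.34 = 0.045858
  supplier lot change: 0.165 × 0.29 × 0.10 × 0.72 = 0.0034452
Posterior odds = 0.045858 / 0.0034452 ≈ 13.3.

13.3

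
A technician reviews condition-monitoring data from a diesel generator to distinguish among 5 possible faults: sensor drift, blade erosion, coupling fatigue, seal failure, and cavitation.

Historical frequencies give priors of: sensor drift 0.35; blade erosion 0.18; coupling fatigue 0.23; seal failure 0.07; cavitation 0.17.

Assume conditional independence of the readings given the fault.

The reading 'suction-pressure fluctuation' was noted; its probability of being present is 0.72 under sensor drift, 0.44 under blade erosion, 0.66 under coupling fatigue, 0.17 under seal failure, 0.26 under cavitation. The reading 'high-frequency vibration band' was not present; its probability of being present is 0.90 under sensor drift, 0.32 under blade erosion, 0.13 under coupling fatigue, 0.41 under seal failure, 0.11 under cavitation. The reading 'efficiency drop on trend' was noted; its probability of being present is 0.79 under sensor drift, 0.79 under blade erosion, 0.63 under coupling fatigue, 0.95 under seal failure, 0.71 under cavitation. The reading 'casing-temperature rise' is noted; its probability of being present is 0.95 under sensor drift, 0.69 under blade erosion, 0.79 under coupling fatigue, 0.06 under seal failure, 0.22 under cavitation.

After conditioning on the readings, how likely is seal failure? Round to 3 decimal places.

Multiply each prior by the joint likelihood of the reading pattern (using 1 − P(present | H) for each absent reading):
  sensor drift: 0.35 × 0.72 × (1 − 0.90) × 0.79 × 0.95 = 0.018913
  blade erosion: 0.18 × 0.44 × (1 − 0.32) × 0.79 × 0.69 = 0.029357
  coupling fatigue: 0.23 × 0.66 × (1 − 0.13) × 0.63 × 0.79 = 0.065729
  seal failure: 0.07 × 0.17 × (1 − 0.41) × 0.95 × 0.06 = 0.0004002
  cavitation: 0.17 × 0.26 × (1 − 0.11) × 0.71 × 0.22 = 0.0061446
Marginal likelihood of the evidence = 0.12054.
P(seal failure | evidence) = 0.0004002 / 0.12054 ≈ 0.003.

0.003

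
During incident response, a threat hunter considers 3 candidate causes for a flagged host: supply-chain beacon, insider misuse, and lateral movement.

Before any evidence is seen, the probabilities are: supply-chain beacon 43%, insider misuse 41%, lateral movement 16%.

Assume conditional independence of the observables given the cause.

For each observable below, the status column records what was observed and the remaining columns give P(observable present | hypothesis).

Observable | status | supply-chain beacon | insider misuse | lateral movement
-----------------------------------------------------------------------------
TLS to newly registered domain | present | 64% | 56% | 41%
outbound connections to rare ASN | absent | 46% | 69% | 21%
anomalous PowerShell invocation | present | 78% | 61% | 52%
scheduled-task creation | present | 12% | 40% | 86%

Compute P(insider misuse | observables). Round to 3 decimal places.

0.319

By Bayes' rule with conditional independence, the unnormalized weight for each hypothesis is prior × ∏ likelihoods (using 1 − P(present | H) for each absent observable):
  supply-chain beacon: 0.43 × 0.64 × (1 − 0.46) × 0.78 × 0.12 = 0.01391
  insider misuse: 0.41 × 0.56 × (1 − 0.69) × 0.61 × 0.40 = 0.017367
  lateral movement: 0.16 × 0.41 × (1 − 0.21) × 0.52 × 0.86 = 0.023176
Normalizing constant Z = 0.01391 + 0.017367 + 0.023176 = 0.054452.
P(insider misuse | evidence) = 0.017367 / 0.054452 ≈ 0.319.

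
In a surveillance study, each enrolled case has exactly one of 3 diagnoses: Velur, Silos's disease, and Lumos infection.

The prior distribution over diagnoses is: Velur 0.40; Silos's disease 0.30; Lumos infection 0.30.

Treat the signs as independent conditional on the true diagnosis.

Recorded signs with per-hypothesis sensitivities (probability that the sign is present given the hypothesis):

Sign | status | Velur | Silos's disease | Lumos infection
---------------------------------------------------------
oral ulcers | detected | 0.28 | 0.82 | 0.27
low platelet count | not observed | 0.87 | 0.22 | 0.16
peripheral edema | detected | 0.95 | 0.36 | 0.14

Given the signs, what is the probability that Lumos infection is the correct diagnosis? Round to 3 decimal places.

Multiply each prior by the joint likelihood of the sign pattern (using 1 − P(present | H) for each absent sign):
  Velur: 0.40 × 0.28 × (1 − 0.87) × 0.95 = 0.013832
  Silos's disease: 0.30 × 0.82 × (1 − 0.22) × 0.36 = 0.069077
  Lumos infection: 0.30 × 0.27 × (1 − 0.16) × 0.14 = 0.0095256
Marginal likelihood of the evidence = 0.092434.
P(Lumos infection | evidence) = 0.0095256 / 0.092434 ≈ 0.103.

0.103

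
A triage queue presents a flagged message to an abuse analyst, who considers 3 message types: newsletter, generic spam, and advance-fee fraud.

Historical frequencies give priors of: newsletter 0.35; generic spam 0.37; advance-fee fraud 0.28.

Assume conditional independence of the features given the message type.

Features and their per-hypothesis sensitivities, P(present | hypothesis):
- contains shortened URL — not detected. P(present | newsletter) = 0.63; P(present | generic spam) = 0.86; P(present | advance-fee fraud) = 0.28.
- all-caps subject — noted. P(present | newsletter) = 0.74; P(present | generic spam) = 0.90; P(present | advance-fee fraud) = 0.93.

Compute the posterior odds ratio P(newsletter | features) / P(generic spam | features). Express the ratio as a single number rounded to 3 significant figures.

Unnormalized posterior weight (prior times the feature likelihoods) for each of the two hypotheses (using 1 − P(present | H) for each absent feature):
  newsletter: 0.35 × (1 − 0.63) × 0.74 = 0.09583
  generic spam: 0.37 × (1 − 0.86) × 0.90 = 0.04662
Posterior odds = 0.09583 / 0.04662 ≈ 2.06.

2.06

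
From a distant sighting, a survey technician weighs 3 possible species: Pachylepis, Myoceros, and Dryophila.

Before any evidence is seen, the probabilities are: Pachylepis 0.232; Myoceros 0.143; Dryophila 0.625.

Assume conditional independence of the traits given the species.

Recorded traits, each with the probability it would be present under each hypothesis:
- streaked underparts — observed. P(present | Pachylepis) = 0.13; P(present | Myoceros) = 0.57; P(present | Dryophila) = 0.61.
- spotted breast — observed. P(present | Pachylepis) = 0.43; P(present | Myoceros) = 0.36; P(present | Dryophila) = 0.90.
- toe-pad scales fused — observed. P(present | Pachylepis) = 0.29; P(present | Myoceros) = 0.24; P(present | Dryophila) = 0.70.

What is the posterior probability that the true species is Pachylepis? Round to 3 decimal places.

By Bayes' rule with conditional independence, the unnormalized weight for each hypothesis is prior × ∏ likelihoods:
  Pachylepis: 0.232 × 0.13 × 0.43 × 0.29 = 0.003761
  Myoceros: 0.143 × 0.57 × 0.36 × 0.24 = 0.0070425
  Dryophila: 0.625 × 0.61 × 0.90 × 0.70 = 0.24019
Normalizing constant Z = 0.003761 + 0.0070425 + 0.24019 = 0.25099.
P(Pachylepis | evidence) = 0.003761 / 0.25099 ≈ 0.015.

0.015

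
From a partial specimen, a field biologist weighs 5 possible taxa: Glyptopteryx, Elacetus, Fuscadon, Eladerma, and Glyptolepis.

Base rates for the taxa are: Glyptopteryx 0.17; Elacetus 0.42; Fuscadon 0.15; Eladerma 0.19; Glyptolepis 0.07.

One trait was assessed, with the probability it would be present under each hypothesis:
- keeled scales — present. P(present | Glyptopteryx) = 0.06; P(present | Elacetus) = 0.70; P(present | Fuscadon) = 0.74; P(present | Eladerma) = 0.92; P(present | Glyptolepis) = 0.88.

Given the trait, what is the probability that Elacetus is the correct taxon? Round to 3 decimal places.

0.451

Multiply each prior by the likelihood of the trait:
  Glyptopteryx: 0.17 × 0.06 = 0.0102
  Elacetus: 0.42 × 0.70 = 0.294
  Fuscadon: 0.15 × 0.74 = 0.111
  Eladerma: 0.19 × 0.92 = 0.1748
  Glyptolepis: 0.07 × 0.88 = 0.0616
The unnormalized weights sum to 0.6516.
P(Elacetus | evidence) = 0.294 / 0.6516 ≈ 0.451.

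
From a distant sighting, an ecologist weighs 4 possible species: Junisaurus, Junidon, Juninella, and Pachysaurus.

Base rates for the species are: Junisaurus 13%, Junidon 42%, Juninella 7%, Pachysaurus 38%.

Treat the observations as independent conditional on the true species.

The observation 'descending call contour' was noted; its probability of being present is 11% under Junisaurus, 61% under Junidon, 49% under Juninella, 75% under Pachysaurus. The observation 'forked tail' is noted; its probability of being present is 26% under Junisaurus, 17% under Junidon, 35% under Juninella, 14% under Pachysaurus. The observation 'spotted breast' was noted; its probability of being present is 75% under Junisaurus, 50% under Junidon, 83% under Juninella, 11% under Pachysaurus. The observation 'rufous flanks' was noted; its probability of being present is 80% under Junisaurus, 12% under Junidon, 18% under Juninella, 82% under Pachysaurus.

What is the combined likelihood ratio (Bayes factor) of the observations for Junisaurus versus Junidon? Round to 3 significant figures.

2.76

Joint likelihood of the evidence pattern under each hypothesis:
  Junisaurus: 0.11 × 0.26 × 0.75 × 0.80 = 0.01716
  Junidon: 0.61 × 0.17 × 0.50 × 0.12 = 0.006222
Bayes factor = 0.01716 / 0.006222 ≈ 2.76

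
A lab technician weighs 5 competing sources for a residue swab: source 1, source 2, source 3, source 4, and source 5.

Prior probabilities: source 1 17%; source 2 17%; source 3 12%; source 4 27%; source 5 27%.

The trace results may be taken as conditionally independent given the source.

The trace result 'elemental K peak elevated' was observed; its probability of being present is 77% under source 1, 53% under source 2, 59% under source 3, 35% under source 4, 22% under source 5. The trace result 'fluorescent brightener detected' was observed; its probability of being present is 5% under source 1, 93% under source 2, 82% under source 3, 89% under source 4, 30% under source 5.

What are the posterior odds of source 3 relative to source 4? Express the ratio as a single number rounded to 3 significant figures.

Posterior odds equal prior odds times the likelihood ratio; only the two competing hypotheses matter.
  source 3: 0.12 × 0.59 × 0.82 = 0.058056
  source 4: 0.27 × 0.35 × 0.89 = 0.084105
Posterior odds = 0.058056 / 0.084105 ≈ 0.690.

0.690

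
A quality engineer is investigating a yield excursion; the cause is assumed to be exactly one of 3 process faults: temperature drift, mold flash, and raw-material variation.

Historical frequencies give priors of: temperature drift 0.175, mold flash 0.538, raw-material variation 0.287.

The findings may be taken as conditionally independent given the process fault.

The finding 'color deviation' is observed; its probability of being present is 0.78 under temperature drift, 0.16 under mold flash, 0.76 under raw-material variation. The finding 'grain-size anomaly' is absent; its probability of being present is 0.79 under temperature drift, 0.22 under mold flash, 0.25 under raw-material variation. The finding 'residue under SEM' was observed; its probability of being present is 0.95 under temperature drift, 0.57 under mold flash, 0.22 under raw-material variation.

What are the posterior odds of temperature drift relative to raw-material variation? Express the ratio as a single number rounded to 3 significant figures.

0.757

Posterior odds equal prior odds times the likelihood ratio; only the two competing hypotheses matter (using 1 − P(present | H) for each absent finding).
  temperature drift: 0.175 × 0.78 × (1 − 0.79) × 0.95 = 0.027232
  raw-material variation: 0.287 × 0.76 × (1 − 0.25) × 0.22 = 0.03599
Odds(temperature drift : raw-material variation) = 0.027232 / 0.03599 ≈ 0.757.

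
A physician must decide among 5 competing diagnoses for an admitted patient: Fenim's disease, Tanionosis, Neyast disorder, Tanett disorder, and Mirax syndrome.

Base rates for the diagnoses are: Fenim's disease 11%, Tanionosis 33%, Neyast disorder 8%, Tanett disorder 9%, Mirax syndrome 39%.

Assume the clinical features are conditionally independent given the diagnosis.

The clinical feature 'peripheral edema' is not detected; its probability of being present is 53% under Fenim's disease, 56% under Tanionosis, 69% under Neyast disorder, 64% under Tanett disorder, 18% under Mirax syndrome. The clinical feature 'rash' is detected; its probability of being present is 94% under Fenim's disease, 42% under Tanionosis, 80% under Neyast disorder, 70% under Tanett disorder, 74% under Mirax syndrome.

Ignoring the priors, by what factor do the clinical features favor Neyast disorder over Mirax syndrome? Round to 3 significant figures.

0.409

The Bayes factor is the ratio of the joint likelihoods of the clinical feature pattern under the two hypotheses (using 1 − P(present | H) for each absent clinical feature).
  Neyast disorder: (1 − 0.69) × 0.80 = 0.248
  Mirax syndrome: (1 − 0.18) × 0.74 = 0.6068
Bayes factor = 0.248 / 0.6068 ≈ 0.409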